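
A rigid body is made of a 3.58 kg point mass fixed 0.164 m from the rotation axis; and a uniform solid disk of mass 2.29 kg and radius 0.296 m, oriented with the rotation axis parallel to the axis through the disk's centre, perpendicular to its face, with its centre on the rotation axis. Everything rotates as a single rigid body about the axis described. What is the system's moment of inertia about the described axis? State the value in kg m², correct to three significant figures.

Point mass: I_cm = 0; centre at d = 0.164 m, so the parallel axis theorem gives I = 0 + (3.58)(0.164)² = 0.096288 kg m².
Solid disk: I_cm = (1/2)MR² = (1/2)(2.29)(0.296)² = 0.10032 kg m²; axis through the centre, so I = 0.10032 kg m².
Total I = 0.096288 + 0.10032 = 0.19661 kg m².

0.197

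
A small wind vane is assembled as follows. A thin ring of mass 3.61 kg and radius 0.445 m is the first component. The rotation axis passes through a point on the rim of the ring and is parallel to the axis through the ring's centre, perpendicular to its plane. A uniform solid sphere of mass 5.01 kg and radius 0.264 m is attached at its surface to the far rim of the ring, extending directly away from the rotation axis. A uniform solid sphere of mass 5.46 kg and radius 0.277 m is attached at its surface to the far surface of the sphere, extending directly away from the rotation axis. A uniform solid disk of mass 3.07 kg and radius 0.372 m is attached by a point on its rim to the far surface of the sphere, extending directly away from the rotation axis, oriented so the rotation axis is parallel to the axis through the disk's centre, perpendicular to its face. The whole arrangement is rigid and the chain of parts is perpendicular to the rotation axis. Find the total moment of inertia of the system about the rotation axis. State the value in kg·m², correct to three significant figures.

Thin ring: I_cm = MR² = (3.61)(0.445)² = 0.71487 kg·m²; centre at d = 0.445 m, so I = I_cm + Md² gives I = 0.71487 + (3.61)(0.445)² = 1.4297 kg·m².
Solid sphere: I_cm = (2/5)MR² = (2/5)(5.01)(0.264)² = 0.13967 kg·m²; centre at d = 0.445 + 0.445 + 0.264 = 1.154 m, so I = I_cm + Md² gives I = 0.13967 + (5.01)(1.154)² = 6.8116 kg·m².
Solid sphere: I_cm = (2/5)MR² = (2/5)(5.46)(0.277)² = 0.16758 kg·m²; centre at d = 0.445 + 0.445 + 0.264 + 0.264 + 0.277 = 1.695 m, so I = I_cm + Md² gives I = 0.16758 + (5.46)(1.695)² = 15.854 kg·m².
Solid disk: I_cm = (1/2)MR² = (1/2)(3.07)(0.372)² = 0.21242 kg·m²; centre at d = 0.445 + 0.445 + 0.264 + 0.264 + 0.277 + 0.277 + 0.372 = 2.344 m, so I = I_cm + Md² gives I = 0.21242 + (3.07)(2.344)² = 17.08 kg·m².
Total I = 1.4297 + 6.8116 + 15.854 + 17.08 = 41.176 kg·m².

41.2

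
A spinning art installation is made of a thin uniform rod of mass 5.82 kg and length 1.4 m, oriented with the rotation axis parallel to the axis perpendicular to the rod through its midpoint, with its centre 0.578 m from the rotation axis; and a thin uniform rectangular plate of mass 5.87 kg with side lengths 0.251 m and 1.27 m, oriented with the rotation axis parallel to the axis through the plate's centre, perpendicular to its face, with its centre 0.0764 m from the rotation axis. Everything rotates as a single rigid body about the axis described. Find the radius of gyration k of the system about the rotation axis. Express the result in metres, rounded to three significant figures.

0.566

Thin rod: I_cm = (1/12)ML² = (1/12)(5.82)(1.4)² = 0.9506 kg·m²; centre at d = 0.578 m, so I = I_cm + Md² gives I = 0.9506 + (5.82)(0.578)² = 2.895 kg·m².
Rectangular plate: I_cm = (1/12)M(a²+b²) = (1/12)(5.87)[(0.251)² + (1.27)²] = 0.81979 kg·m²; centre at d = 0.0764 m, so I = I_cm + Md² gives I = 0.81979 + (5.87)(0.0764)² = 0.85406 kg·m².
Total I = 3.749 kg·m²; total mass M = 11.69 kg.
k = √(I/M) = √(3.749/11.69) = 0.56631 m.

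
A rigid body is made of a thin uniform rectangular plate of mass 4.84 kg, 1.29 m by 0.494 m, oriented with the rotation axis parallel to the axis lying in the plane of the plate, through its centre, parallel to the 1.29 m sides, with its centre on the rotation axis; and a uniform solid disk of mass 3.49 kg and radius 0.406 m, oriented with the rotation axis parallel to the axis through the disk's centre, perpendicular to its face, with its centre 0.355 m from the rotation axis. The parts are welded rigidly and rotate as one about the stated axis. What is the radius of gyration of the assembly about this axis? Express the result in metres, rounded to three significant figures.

Rectangular plate: I_cm = (1/12)Mb² = (1/12)(4.84)(0.494)² = 0.098428 kg m²; axis through the centre, so I = 0.098428 kg m².
Solid disk: I_cm = (1/2)MR² = (1/2)(3.49)(0.406)² = 0.28764 kg m²; centre at d = 0.355 m, so I = I_cm + Md² gives I = 0.28764 + (3.49)(0.355)² = 0.72747 kg m².
Total I = 0.82589 kg m²; total mass M = 8.33 kg.
k = √(I/M) = √(0.82589/8.33) = 0.31488 m.

0.315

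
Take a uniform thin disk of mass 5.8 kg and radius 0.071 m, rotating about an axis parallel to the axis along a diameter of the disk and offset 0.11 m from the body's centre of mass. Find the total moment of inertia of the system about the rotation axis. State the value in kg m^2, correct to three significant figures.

0.0775

I_cm = (1/4)MR² = (1/4)(5.8)(0.071)² = 0.0073094 kg m^2; centre at d = 0.11 m, so I = I_cm + Md² gives I = 0.0073094 + (5.8)(0.11)² = 0.077489 kg m^2.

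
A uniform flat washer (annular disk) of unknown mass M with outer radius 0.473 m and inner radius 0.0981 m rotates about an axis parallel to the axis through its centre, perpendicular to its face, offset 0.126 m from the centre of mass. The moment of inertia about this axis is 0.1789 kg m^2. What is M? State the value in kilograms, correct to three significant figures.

1.35

I = I_cm + Md² = (1/2)M(R²+r²) + Md² = M·[0.5·[(0.473)² + (0.0981)²] + (0.126)²] = M·0.13255.
So M = 0.1789 / 0.13255 = 1.3497 kg.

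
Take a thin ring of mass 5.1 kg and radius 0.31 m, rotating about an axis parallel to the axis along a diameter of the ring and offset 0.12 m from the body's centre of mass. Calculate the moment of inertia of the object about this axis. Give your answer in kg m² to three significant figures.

I_cm = (1/2)MR² = (1/2)(5.1)(0.31)² = 0.24505 kg m²; centre at d = 0.12 m, so I = I_cm + Md² gives I = 0.24505 + (5.1)(0.12)² = 0.31849 kg m².

0.318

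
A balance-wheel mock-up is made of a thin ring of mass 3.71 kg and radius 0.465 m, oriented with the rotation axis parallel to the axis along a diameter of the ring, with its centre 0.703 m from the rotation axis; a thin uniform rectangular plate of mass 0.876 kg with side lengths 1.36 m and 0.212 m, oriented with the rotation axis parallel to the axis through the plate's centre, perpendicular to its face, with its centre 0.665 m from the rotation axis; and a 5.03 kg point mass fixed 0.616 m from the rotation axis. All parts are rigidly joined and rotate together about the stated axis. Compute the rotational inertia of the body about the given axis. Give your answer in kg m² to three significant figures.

Thin ring: I_cm = (1/2)MR² = (1/2)(3.71)(0.465)² = 0.4011 kg m²; centre at d = 0.703 m, so I = I_cm + Md² gives I = 0.4011 + (3.71)(0.703)² = 2.2346 kg m².
Rectangular plate: I_cm = (1/12)M(a²+b²) = (1/12)(0.876)[(1.36)² + (0.212)²] = 0.1383 kg m²; centre at d = 0.665 m, so I = I_cm + Md² gives I = 0.1383 + (0.876)(0.665)² = 0.52569 kg m².
Point mass: I_cm = 0; centre at d = 0.616 m, so I = I_cm + Md² gives I = 0 + (5.03)(0.616)² = 1.9087 kg m².
Total I = 2.2346 + 0.52569 + 1.9087 = 4.669 kg m².

4.67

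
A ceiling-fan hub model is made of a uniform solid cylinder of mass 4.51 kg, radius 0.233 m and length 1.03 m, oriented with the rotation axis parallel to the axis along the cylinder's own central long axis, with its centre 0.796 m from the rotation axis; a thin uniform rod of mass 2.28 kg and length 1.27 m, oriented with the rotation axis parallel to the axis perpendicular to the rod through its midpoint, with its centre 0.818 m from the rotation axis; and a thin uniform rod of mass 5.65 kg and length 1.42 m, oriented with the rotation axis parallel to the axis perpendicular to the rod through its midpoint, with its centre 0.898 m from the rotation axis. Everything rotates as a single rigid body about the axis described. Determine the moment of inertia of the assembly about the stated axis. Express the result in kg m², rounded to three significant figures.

Solid cylinder: I_cm = (1/2)MR² = (1/2)(4.51)(0.233)² = 0.12242 kg m²; centre at d = 0.796 m, so I = I_cm + Md² gives I = 0.12242 + (4.51)(0.796)² = 2.98 kg m².
Thin rod: I_cm = (1/12)ML² = (1/12)(2.28)(1.27)² = 0.30645 kg m²; centre at d = 0.818 m, so I = I_cm + Md² gives I = 0.30645 + (2.28)(0.818)² = 1.8321 kg m².
Thin rod: I_cm = (1/12)ML² = (1/12)(5.65)(1.42)² = 0.94939 kg m²; centre at d = 0.898 m, so I = I_cm + Md² gives I = 0.94939 + (5.65)(0.898)² = 5.5056 kg m².
Total I = 2.98 + 1.8321 + 5.5056 = 10.318 kg m².

10.3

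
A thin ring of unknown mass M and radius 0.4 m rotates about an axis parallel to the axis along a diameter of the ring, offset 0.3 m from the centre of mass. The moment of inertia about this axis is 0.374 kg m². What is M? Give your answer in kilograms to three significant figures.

I = I_cm + Md² = (1/2)MR² + Md² = M·[0.5·(0.4)² + (0.3)²] = M·0.17.
So M = 0.374 / 0.17 = 2.2 kg.

2.20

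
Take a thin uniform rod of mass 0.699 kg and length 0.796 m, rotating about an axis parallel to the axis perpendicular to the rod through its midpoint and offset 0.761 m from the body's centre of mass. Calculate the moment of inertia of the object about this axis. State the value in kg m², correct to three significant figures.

I_cm = (1/12)ML² = (1/12)(0.699)(0.796)² = 0.036908 kg m²; centre at d = 0.761 m, so I = I_cm + Md² gives I = 0.036908 + (0.699)(0.761)² = 0.44171 kg m².

0.442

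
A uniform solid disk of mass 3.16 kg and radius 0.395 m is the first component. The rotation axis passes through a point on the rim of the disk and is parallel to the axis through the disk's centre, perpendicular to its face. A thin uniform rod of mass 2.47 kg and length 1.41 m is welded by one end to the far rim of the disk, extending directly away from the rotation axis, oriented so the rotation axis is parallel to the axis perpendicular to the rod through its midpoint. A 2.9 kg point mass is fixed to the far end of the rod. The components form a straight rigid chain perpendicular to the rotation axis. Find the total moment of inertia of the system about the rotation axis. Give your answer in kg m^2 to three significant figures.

20.7

Solid disk: I_cm = (1/2)MR² = (1/2)(3.16)(0.395)² = 0.24652 kg m^2; centre at d = 0.395 m, so the parallel axis theorem gives I = 0.24652 + (3.16)(0.395)² = 0.73956 kg m^2.
Thin rod: I_cm = (1/12)ML² = (1/12)(2.47)(1.41)² = 0.40922 kg m^2; centre at d = 0.395 + 0.395 + 0.705 = 1.495 m, so the parallel axis theorem gives I = 0.40922 + (2.47)(1.495)² = 5.9297 kg m^2.
Point mass: I_cm = 0; centre at d = 0.395 + 0.395 + 0.705 + 0.705 = 2.2 m, so the parallel axis theorem gives I = 0 + (2.9)(2.2)² = 14.036 kg m^2.
Total I = 0.73956 + 5.9297 + 14.036 = 20.705 kg m^2.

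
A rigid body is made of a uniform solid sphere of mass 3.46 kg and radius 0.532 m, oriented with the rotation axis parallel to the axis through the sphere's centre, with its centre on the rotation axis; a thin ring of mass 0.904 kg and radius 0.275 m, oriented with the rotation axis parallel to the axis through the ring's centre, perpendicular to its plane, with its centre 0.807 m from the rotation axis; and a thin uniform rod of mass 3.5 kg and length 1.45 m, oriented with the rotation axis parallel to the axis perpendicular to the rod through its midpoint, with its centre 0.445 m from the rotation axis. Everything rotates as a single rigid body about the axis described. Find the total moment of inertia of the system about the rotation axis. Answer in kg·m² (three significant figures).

Solid sphere: I_cm = (2/5)MR² = (2/5)(3.46)(0.532)² = 0.39171 kg·m²; axis through the centre, so I = 0.39171 kg·m².
Thin ring: I_cm = MR² = (0.904)(0.275)² = 0.068365 kg·m²; centre at d = 0.807 m, so I = I_cm + Md² gives I = 0.068365 + (0.904)(0.807)² = 0.65709 kg·m².
Thin rod: I_cm = (1/12)ML² = (1/12)(3.5)(1.45)² = 0.61323 kg·m²; centre at d = 0.445 m, so I = I_cm + Md² gives I = 0.61323 + (3.5)(0.445)² = 1.3063 kg·m².
Total I = 0.39171 + 0.65709 + 1.3063 = 2.3551 kg·m².

2.36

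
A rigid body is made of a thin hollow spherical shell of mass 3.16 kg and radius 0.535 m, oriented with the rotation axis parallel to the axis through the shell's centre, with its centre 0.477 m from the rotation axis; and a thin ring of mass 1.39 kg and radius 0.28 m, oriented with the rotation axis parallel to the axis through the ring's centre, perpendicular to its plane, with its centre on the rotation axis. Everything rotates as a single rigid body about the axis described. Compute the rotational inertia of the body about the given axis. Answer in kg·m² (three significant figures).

Spherical shell: I_cm = (2/3)MR² = (2/3)(3.16)(0.535)² = 0.60298 kg·m²; centre at d = 0.477 m, so I = I_cm + Md² gives I = 0.60298 + (3.16)(0.477)² = 1.322 kg·m².
Thin ring: I_cm = MR² = (1.39)(0.28)² = 0.10898 kg·m²; axis through the centre, so I = 0.10898 kg·m².
Total I = 1.322 + 0.10898 = 1.4309 kg·m².

1.43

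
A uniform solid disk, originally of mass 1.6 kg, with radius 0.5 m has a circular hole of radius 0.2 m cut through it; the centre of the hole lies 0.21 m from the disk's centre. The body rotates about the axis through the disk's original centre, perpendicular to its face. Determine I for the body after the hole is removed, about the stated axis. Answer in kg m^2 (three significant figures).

Unpierced body about its centre: I₀ = (1/2)MR² = (1/2)(1.6)(0.5)² = 0.2 kg m^2.
The removed disk has mass m = M·(r/R)² = (1.6)(0.2/0.5)² = 0.256 kg (same uniform areal density).
Its moment of inertia about the rotation axis (parallel-axis theorem): I_hole = (1/2)mr² + md² = (1/2)(0.256)(0.2)² + (0.256)(0.21)² = 0.01641 kg m^2.
Treating the hole as negative mass, I = I₀ − I_hole = 0.2 − 0.01641 = 0.18359 kg m^2.

0.184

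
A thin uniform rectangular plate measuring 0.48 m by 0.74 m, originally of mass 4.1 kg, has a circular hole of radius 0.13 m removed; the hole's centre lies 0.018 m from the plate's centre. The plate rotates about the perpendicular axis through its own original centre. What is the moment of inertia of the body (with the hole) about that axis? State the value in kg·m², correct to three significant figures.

0.260

Unpierced body about its centre: I₀ = (1/12)M(a²+b²) = (1/12)(4.1)[(0.48)² + (0.74)²] = 0.26582 kg·m².
The removed disk has mass m = M·πr²/(ab) = (4.1)·π(0.13)²/(0.48·0.74) = 0.61284 kg (same uniform areal density).
Its moment of inertia about the rotation axis (parallel-axis theorem): I_hole = (1/2)mr² + md² = (1/2)(0.61284)(0.13)² + (0.61284)(0.018)² = 0.0053771 kg·m².
Treating the hole as negative mass, I = I₀ − I_hole = 0.26582 − 0.0053771 = 0.26044 kg·m².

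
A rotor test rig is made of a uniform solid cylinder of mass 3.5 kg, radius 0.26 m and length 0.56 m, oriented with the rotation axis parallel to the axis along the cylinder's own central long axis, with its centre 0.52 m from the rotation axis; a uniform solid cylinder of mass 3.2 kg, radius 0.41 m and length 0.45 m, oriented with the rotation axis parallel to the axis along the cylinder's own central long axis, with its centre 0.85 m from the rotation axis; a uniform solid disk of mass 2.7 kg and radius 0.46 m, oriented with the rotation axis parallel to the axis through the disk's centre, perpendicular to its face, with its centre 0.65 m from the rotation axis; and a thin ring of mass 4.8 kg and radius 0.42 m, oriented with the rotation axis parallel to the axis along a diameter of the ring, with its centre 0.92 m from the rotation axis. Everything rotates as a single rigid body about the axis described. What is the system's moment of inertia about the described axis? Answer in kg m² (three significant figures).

9.56

Solid cylinder: I_cm = (1/2)MR² = (1/2)(3.5)(0.26)² = 0.1183 kg m²; centre at d = 0.52 m, so I = I_cm + Md² gives I = 0.1183 + (3.5)(0.52)² = 1.0647 kg m².
Solid cylinder: I_cm = (1/2)MR² = (1/2)(3.2)(0.41)² = 0.26896 kg m²; centre at d = 0.85 m, so I = I_cm + Md² gives I = 0.26896 + (3.2)(0.85)² = 2.581 kg m².
Solid disk: I_cm = (1/2)MR² = (1/2)(2.7)(0.46)² = 0.28566 kg m²; centre at d = 0.65 m, so I = I_cm + Md² gives I = 0.28566 + (2.7)(0.65)² = 1.4264 kg m².
Thin ring: I_cm = (1/2)MR² = (1/2)(4.8)(0.42)² = 0.42336 kg m²; centre at d = 0.92 m, so I = I_cm + Md² gives I = 0.42336 + (4.8)(0.92)² = 4.4861 kg m².
Total I = 1.0647 + 2.581 + 1.4264 + 4.4861 = 9.5581 kg m².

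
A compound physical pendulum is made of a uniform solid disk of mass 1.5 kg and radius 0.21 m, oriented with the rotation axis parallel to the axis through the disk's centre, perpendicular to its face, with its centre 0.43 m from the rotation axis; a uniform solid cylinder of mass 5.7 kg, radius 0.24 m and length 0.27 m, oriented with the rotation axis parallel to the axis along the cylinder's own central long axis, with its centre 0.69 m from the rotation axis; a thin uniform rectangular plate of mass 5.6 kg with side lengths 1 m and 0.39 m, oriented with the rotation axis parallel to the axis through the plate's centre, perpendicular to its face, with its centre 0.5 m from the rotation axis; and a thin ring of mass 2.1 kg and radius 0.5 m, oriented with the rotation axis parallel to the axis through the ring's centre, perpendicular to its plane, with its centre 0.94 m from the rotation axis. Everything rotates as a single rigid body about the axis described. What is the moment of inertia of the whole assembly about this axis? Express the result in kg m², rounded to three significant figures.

Solid disk: I_cm = (1/2)MR² = (1/2)(1.5)(0.21)² = 0.033075 kg m²; centre at d = 0.43 m, so the parallel axis theorem gives I = 0.033075 + (1.5)(0.43)² = 0.31042 kg m².
Solid cylinder: I_cm = (1/2)MR² = (1/2)(5.7)(0.24)² = 0.16416 kg m²; centre at d = 0.69 m, so the parallel axis theorem gives I = 0.16416 + (5.7)(0.69)² = 2.8779 kg m².
Rectangular plate: I_cm = (1/12)M(a²+b²) = (1/12)(5.6)[(1)² + (0.39)²] = 0.53765 kg m²; centre at d = 0.5 m, so the parallel axis theorem gives I = 0.53765 + (5.6)(0.5)² = 1.9376 kg m².
Thin ring: I_cm = MR² = (2.1)(0.5)² = 0.525 kg m²; centre at d = 0.94 m, so the parallel axis theorem gives I = 0.525 + (2.1)(0.94)² = 2.3806 kg m².
Total I = 0.31042 + 2.8779 + 1.9376 + 2.3806 = 7.5066 kg m².

7.51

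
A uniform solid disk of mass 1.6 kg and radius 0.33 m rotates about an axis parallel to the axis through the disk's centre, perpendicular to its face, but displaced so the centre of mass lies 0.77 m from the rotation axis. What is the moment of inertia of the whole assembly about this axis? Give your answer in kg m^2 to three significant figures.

I_cm = (1/2)MR² = (1/2)(1.6)(0.33)² = 0.08712 kg m^2; centre at d = 0.77 m, so I = I_cm + Md² gives I = 0.08712 + (1.6)(0.77)² = 1.0358 kg m^2.

1.04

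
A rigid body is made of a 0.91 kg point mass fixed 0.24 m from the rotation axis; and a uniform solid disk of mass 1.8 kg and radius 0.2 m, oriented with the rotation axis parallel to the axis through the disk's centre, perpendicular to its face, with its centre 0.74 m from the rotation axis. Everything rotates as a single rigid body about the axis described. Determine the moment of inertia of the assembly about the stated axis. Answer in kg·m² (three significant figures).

1.07

Point mass: I_cm = 0; centre at d = 0.24 m, so I = I_cm + Md² gives I = 0 + (0.91)(0.24)² = 0.052416 kg·m².
Solid disk: I_cm = (1/2)MR² = (1/2)(1.8)(0.2)² = 0.036 kg·m²; centre at d = 0.74 m, so I = I_cm + Md² gives I = 0.036 + (1.8)(0.74)² = 1.0217 kg·m².
Total I = 0.052416 + 1.0217 = 1.0741 kg·m².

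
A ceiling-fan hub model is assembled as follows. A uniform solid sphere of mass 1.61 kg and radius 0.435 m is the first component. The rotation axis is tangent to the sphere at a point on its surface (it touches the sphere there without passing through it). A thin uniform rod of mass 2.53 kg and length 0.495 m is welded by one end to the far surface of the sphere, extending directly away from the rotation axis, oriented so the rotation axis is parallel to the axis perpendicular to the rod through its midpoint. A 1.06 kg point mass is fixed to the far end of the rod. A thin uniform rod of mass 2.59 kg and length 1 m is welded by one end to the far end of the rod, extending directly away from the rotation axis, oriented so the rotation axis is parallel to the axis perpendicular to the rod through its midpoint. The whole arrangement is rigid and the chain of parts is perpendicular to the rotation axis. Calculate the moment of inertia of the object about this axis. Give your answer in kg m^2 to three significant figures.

Solid sphere: I_cm = (2/5)MR² = (2/5)(1.61)(0.435)² = 0.12186 kg m^2; centre at d = 0.435 m, so the parallel axis theorem gives I = 0.12186 + (1.61)(0.435)² = 0.42651 kg m^2.
Thin rod: I_cm = (1/12)ML² = (1/12)(2.53)(0.495)² = 0.051659 kg m^2; centre at d = 0.435 + 0.435 + 0.2475 = 1.1175 m, so the parallel axis theorem gives I = 0.051659 + (2.53)(1.1175)² = 3.2111 kg m^2.
Point mass: I_cm = 0; centre at d = 0.435 + 0.435 + 0.2475 + 0.2475 = 1.365 m, so the parallel axis theorem gives I = 0 + (1.06)(1.365)² = 1.975 kg m^2.
Thin rod: I_cm = (1/12)ML² = (1/12)(2.59)(1)² = 0.21583 kg m^2; centre at d = 0.435 + 0.435 + 0.2475 + 0.2475 + 0.5 = 1.865 m, so the parallel axis theorem gives I = 0.21583 + (2.59)(1.865)² = 9.2244 kg m^2.
Total I = 0.42651 + 3.2111 + 1.975 + 9.2244 = 14.837 kg m^2.

14.8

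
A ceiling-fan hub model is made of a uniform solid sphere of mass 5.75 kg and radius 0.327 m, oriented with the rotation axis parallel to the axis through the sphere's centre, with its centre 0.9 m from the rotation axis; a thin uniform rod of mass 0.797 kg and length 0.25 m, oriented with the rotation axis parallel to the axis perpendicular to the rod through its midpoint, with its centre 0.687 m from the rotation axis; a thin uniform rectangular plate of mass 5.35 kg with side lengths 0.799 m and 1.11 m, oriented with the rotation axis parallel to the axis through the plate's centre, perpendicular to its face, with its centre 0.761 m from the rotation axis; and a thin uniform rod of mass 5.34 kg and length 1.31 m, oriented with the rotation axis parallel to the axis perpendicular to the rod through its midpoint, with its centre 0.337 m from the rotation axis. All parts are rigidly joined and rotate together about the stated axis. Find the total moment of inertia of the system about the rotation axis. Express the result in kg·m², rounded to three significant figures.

Solid sphere: I_cm = (2/5)MR² = (2/5)(5.75)(0.327)² = 0.24594 kg·m²; centre at d = 0.9 m, so I = I_cm + Md² gives I = 0.24594 + (5.75)(0.9)² = 4.9034 kg·m².
Thin rod: I_cm = (1/12)ML² = (1/12)(0.797)(0.25)² = 0.004151 kg·m²; centre at d = 0.687 m, so I = I_cm + Md² gives I = 0.004151 + (0.797)(0.687)² = 0.38031 kg·m².
Rectangular plate: I_cm = (1/12)M(a²+b²) = (1/12)(5.35)[(0.799)² + (1.11)²] = 0.83393 kg·m²; centre at d = 0.761 m, so I = I_cm + Md² gives I = 0.83393 + (5.35)(0.761)² = 3.9322 kg·m².
Thin rod: I_cm = (1/12)ML² = (1/12)(5.34)(1.31)² = 0.76366 kg·m²; centre at d = 0.337 m, so I = I_cm + Md² gives I = 0.76366 + (5.34)(0.337)² = 1.3701 kg·m².
Total I = 4.9034 + 0.38031 + 3.9322 + 1.3701 = 10.586 kg·m².

10.6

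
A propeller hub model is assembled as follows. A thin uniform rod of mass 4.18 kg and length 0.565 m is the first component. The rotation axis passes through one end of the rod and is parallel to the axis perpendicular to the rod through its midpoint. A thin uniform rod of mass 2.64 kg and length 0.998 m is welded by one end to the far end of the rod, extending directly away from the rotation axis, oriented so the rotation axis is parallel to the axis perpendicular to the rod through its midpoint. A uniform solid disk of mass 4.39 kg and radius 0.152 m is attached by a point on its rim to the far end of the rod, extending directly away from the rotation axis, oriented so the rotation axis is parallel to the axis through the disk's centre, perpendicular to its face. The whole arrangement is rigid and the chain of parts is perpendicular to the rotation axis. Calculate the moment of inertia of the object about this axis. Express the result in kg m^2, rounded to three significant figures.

Thin rod: I_cm = (1/12)ML² = (1/12)(4.18)(0.565)² = 0.1112 kg m^2; centre at d = 0.2825 m, so I = I_cm + Md² gives I = 0.1112 + (4.18)(0.2825)² = 0.44479 kg m^2.
Thin rod: I_cm = (1/12)ML² = (1/12)(2.64)(0.998)² = 0.21912 kg m^2; centre at d = 0.2825 + 0.2825 + 0.499 = 1.064 m, so I = I_cm + Md² gives I = 0.21912 + (2.64)(1.064)² = 3.2079 kg m^2.
Solid disk: I_cm = (1/2)MR² = (1/2)(4.39)(0.152)² = 0.050713 kg m^2; centre at d = 0.2825 + 0.2825 + 0.499 + 0.499 + 0.152 = 1.715 m, so I = I_cm + Md² gives I = 0.050713 + (4.39)(1.715)² = 12.963 kg m^2.
Total I = 0.44479 + 3.2079 + 12.963 = 16.615 kg m^2.

16.6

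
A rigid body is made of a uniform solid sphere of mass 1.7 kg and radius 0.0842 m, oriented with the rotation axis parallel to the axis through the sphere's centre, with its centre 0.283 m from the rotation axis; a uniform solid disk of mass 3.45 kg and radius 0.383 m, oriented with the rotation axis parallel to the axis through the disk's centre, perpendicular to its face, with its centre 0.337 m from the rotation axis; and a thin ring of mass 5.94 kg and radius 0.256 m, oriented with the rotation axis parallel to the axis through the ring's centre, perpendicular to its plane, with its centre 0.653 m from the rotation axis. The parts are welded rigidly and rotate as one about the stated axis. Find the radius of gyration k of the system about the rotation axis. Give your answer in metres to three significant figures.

0.578

Solid sphere: I_cm = (2/5)MR² = (2/5)(1.7)(0.0842)² = 0.004821 kg·m²; centre at d = 0.283 m, so the parallel axis theorem gives I = 0.004821 + (1.7)(0.283)² = 0.14097 kg·m².
Solid disk: I_cm = (1/2)MR² = (1/2)(3.45)(0.383)² = 0.25304 kg·m²; centre at d = 0.337 m, so the parallel axis theorem gives I = 0.25304 + (3.45)(0.337)² = 0.64485 kg·m².
Thin ring: I_cm = MR² = (5.94)(0.256)² = 0.38928 kg·m²; centre at d = 0.653 m, so the parallel axis theorem gives I = 0.38928 + (5.94)(0.653)² = 2.9222 kg·m².
Total I = 3.708 kg·m²; total mass M = 11.09 kg.
k = √(I/M) = √(3.708/11.09) = 0.57823 m.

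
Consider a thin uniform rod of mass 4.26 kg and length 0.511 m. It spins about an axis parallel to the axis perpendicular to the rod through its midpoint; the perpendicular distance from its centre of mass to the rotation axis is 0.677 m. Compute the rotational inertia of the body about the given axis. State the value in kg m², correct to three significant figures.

I_cm = (1/12)ML² = (1/12)(4.26)(0.511)² = 0.092698 kg m²; centre at d = 0.677 m, so the parallel axis theorem gives I = 0.092698 + (4.26)(0.677)² = 2.0452 kg m².

2.05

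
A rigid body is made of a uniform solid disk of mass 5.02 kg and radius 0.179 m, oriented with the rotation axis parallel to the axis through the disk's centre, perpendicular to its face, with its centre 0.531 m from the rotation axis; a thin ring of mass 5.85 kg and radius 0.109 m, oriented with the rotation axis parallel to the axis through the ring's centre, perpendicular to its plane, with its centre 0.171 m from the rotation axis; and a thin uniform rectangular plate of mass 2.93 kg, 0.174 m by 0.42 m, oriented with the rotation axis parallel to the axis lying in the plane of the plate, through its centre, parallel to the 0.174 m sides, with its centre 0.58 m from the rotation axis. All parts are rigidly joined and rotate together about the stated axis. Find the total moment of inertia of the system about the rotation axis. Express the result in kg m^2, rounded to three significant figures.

2.77

Solid disk: I_cm = (1/2)MR² = (1/2)(5.02)(0.179)² = 0.080423 kg m^2; centre at d = 0.531 m, so I = I_cm + Md² gives I = 0.080423 + (5.02)(0.531)² = 1.4959 kg m^2.
Thin ring: I_cm = MR² = (5.85)(0.109)² = 0.069504 kg m^2; centre at d = 0.171 m, so I = I_cm + Md² gives I = 0.069504 + (5.85)(0.171)² = 0.24056 kg m^2.
Rectangular plate: I_cm = (1/12)Mb² = (1/12)(2.93)(0.42)² = 0.043071 kg m^2; centre at d = 0.58 m, so I = I_cm + Md² gives I = 0.043071 + (2.93)(0.58)² = 1.0287 kg m^2.
Total I = 1.4959 + 0.24056 + 1.0287 = 2.7652 kg m^2.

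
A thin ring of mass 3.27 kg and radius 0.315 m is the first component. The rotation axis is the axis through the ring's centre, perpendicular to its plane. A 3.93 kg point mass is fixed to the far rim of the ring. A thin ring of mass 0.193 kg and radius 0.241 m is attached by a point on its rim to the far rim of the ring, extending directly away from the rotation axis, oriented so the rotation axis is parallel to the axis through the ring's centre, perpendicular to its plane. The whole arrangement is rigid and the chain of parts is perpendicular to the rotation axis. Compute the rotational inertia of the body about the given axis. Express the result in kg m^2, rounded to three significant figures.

0.785

Thin ring: I_cm = MR² = (3.27)(0.315)² = 0.32447 kg m^2; axis through the centre, so I = 0.32447 kg m^2.
Point mass: I_cm = 0; centre at d = 0.315 m, so I = I_cm + Md² gives I = 0 + (3.93)(0.315)² = 0.38995 kg m^2.
Thin ring: I_cm = MR² = (0.193)(0.241)² = 0.01121 kg m^2; centre at d = 0.315 + 0.241 = 0.556 m, so I = I_cm + Md² gives I = 0.01121 + (0.193)(0.556)² = 0.070873 kg m^2.
Total I = 0.32447 + 0.38995 + 0.070873 = 0.78529 kg m^2.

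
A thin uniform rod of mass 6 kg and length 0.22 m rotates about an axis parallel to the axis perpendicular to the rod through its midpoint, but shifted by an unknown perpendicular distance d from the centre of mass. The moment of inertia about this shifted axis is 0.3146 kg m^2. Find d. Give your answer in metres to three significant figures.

0.220

About the centre-of-mass axis, I_cm = (1/12)ML² = (1/12)(6)(0.22)² = 0.0242 kg m^2.
Parallel axis theorem: I = I_cm + Md², so Md² = 0.3146 − 0.0242 = 0.2904 kg m^2.
d = √(0.2904 / 6) = 0.22 m.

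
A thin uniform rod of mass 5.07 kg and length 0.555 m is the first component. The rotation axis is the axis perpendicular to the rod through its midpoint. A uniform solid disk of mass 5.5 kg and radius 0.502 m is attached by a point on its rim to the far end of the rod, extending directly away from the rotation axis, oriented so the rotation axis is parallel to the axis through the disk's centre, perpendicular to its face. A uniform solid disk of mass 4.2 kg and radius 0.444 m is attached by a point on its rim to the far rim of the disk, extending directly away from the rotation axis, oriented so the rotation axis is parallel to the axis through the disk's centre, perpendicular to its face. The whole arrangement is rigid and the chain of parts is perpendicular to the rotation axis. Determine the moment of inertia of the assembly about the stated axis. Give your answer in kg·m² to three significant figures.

Thin rod: I_cm = (1/12)ML² = (1/12)(5.07)(0.555)² = 0.13014 kg·m²; axis through the centre, so I = 0.13014 kg·m².
Solid disk: I_cm = (1/2)MR² = (1/2)(5.5)(0.502)² = 0.69301 kg·m²; centre at d = 0.2775 + 0.502 = 0.7795 m, so the parallel axis theorem gives I = 0.69301 + (5.5)(0.7795)² = 4.0349 kg·m².
Solid disk: I_cm = (1/2)MR² = (1/2)(4.2)(0.444)² = 0.41399 kg·m²; centre at d = 0.2775 + 0.502 + 0.502 + 0.444 = 1.7255 m, so the parallel axis theorem gives I = 0.41399 + (4.2)(1.7255)² = 12.919 kg·m².
Total I = 0.13014 + 4.0349 + 12.919 = 17.084 kg·m².

17.1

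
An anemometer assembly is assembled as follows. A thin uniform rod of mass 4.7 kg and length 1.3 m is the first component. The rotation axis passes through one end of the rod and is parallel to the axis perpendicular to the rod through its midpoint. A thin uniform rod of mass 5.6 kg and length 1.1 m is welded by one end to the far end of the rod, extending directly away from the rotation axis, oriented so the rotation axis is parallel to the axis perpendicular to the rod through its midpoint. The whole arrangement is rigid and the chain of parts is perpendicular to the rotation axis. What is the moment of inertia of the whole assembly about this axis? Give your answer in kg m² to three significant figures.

Thin rod: I_cm = (1/12)ML² = (1/12)(4.7)(1.3)² = 0.66192 kg m²; centre at d = 0.65 m, so the parallel axis theorem gives I = 0.66192 + (4.7)(0.65)² = 2.6477 kg m².
Thin rod: I_cm = (1/12)ML² = (1/12)(5.6)(1.1)² = 0.56467 kg m²; centre at d = 0.65 + 0.65 + 0.55 = 1.85 m, so the parallel axis theorem gives I = 0.56467 + (5.6)(1.85)² = 19.731 kg m².
Total I = 2.6477 + 19.731 = 22.378 kg m².

22.4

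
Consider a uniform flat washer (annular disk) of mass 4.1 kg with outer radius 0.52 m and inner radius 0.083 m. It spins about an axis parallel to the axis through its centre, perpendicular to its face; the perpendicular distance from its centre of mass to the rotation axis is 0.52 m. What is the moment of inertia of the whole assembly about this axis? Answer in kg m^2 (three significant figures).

I_cm = (1/2)M(R²+r²) = (1/2)(4.1)[(0.52)² + (0.083)²] = 0.56844 kg m^2; centre at d = 0.52 m, so the parallel axis theorem gives I = 0.56844 + (4.1)(0.52)² = 1.6771 kg m^2.

1.68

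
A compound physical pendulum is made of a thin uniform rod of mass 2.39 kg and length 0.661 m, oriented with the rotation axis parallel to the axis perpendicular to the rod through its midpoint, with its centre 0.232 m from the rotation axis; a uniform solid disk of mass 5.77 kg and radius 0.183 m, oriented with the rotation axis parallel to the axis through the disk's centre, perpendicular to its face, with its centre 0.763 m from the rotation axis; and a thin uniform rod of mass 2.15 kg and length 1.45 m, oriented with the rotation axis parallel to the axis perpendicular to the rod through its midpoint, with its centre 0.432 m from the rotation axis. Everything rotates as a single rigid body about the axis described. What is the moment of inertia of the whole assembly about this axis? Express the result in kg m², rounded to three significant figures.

4.45

Thin rod: I_cm = (1/12)ML² = (1/12)(2.39)(0.661)² = 0.08702 kg m²; centre at d = 0.232 m, so I = I_cm + Md² gives I = 0.08702 + (2.39)(0.232)² = 0.21566 kg m².
Solid disk: I_cm = (1/2)MR² = (1/2)(5.77)(0.183)² = 0.096616 kg m²; centre at d = 0.763 m, so I = I_cm + Md² gives I = 0.096616 + (5.77)(0.763)² = 3.4557 kg m².
Thin rod: I_cm = (1/12)ML² = (1/12)(2.15)(1.45)² = 0.3767 kg m²; centre at d = 0.432 m, so I = I_cm + Md² gives I = 0.3767 + (2.15)(0.432)² = 0.77794 kg m².
Total I = 0.21566 + 3.4557 + 0.77794 = 4.4493 kg m².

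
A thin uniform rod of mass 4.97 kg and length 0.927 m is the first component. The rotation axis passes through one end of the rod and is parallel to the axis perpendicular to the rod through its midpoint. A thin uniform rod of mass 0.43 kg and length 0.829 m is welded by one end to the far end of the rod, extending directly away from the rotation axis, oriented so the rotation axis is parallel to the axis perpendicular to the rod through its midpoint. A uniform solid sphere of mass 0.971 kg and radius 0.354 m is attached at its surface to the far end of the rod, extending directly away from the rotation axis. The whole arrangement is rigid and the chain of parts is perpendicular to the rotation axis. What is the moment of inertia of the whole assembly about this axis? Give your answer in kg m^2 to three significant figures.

Thin rod: I_cm = (1/12)ML² = (1/12)(4.97)(0.927)² = 0.35591 kg m^2; centre at d = 0.4635 m, so I = I_cm + Md² gives I = 0.35591 + (4.97)(0.4635)² = 1.4236 kg m^2.
Thin rod: I_cm = (1/12)ML² = (1/12)(0.43)(0.829)² = 0.024626 kg m^2; centre at d = 0.4635 + 0.4635 + 0.4145 = 1.3415 m, so I = I_cm + Md² gives I = 0.024626 + (0.43)(1.3415)² = 0.79846 kg m^2.
Solid sphere: I_cm = (2/5)MR² = (2/5)(0.971)(0.354)² = 0.048673 kg m^2; centre at d = 0.4635 + 0.4635 + 0.4145 + 0.4145 + 0.354 = 2.11 m, so I = I_cm + Md² gives I = 0.048673 + (0.971)(2.11)² = 4.3717 kg m^2.
Total I = 1.4236 + 0.79846 + 4.3717 = 6.5937 kg m^2.

6.59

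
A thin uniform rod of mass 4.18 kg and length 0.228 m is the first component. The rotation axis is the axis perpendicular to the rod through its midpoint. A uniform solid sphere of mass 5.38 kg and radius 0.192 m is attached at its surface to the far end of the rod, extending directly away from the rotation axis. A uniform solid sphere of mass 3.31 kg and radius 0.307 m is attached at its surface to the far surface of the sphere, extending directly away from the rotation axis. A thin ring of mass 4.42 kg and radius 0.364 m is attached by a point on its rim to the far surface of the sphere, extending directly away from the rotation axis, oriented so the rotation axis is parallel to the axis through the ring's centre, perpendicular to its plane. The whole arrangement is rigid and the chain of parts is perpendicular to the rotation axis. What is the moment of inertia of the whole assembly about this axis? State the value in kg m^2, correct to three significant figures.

Thin rod: I_cm = (1/12)ML² = (1/12)(4.18)(0.228)² = 0.018108 kg m^2; axis through the centre, so I = 0.018108 kg m^2.
Solid sphere: I_cm = (2/5)MR² = (2/5)(5.38)(0.192)² = 0.079331 kg m^2; centre at d = 0.114 + 0.192 = 0.306 m, so I = I_cm + Md² gives I = 0.079331 + (5.38)(0.306)² = 0.58309 kg m^2.
Solid sphere: I_cm = (2/5)MR² = (2/5)(3.31)(0.307)² = 0.12479 kg m^2; centre at d = 0.114 + 0.192 + 0.192 + 0.307 = 0.805 m, so I = I_cm + Md² gives I = 0.12479 + (3.31)(0.805)² = 2.2697 kg m^2.
Thin ring: I_cm = MR² = (4.42)(0.364)² = 0.58563 kg m^2; centre at d = 0.114 + 0.192 + 0.192 + 0.307 + 0.307 + 0.364 = 1.476 m, so I = I_cm + Md² gives I = 0.58563 + (4.42)(1.476)² = 10.215 kg m^2.
Total I = 0.018108 + 0.58309 + 2.2697 + 10.215 = 13.086 kg m^2.

13.1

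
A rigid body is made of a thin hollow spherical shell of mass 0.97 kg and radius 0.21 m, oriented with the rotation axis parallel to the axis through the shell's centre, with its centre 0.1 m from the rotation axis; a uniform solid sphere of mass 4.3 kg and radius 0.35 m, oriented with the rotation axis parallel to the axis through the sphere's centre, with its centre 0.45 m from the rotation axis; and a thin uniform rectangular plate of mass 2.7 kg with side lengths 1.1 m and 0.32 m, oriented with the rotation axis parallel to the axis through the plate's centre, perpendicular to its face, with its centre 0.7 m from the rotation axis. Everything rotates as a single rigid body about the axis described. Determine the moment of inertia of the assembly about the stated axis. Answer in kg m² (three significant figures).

Spherical shell: I_cm = (2/3)MR² = (2/3)(0.97)(0.21)² = 0.028518 kg m²; centre at d = 0.1 m, so the parallel axis theorem gives I = 0.028518 + (0.97)(0.1)² = 0.038218 kg m².
Solid sphere: I_cm = (2/5)MR² = (2/5)(4.3)(0.35)² = 0.2107 kg m²; centre at d = 0.45 m, so the parallel axis theorem gives I = 0.2107 + (4.3)(0.45)² = 1.0815 kg m².
Rectangular plate: I_cm = (1/12)M(a²+b²) = (1/12)(2.7)[(1.1)² + (0.32)²] = 0.29529 kg m²; centre at d = 0.7 m, so the parallel axis theorem gives I = 0.29529 + (2.7)(0.7)² = 1.6183 kg m².
Total I = 0.038218 + 1.0815 + 1.6183 = 2.738 kg m².

2.74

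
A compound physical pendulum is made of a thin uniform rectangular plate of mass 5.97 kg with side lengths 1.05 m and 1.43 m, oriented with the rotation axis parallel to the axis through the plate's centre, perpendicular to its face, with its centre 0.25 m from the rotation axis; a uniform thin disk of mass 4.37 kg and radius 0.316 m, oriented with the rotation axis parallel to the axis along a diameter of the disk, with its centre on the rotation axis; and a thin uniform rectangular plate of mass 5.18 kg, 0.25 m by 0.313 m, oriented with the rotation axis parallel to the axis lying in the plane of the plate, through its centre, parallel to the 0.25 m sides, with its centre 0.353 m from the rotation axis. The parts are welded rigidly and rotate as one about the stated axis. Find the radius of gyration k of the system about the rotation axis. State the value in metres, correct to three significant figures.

Rectangular plate: I_cm = (1/12)M(a²+b²) = (1/12)(5.97)[(1.05)² + (1.43)²] = 1.5658 kg m^2; centre at d = 0.25 m, so I = I_cm + Md² gives I = 1.5658 + (5.97)(0.25)² = 1.939 kg m^2.
Thin disk: I_cm = (1/4)MR² = (1/4)(4.37)(0.316)² = 0.10909 kg m^2; axis through the centre, so I = 0.10909 kg m^2.
Rectangular plate: I_cm = (1/12)Mb² = (1/12)(5.18)(0.313)² = 0.04229 kg m^2; centre at d = 0.353 m, so I = I_cm + Md² gives I = 0.04229 + (5.18)(0.353)² = 0.68776 kg m^2.
Total I = 2.7358 kg m^2; total mass M = 15.52 kg.
k = √(I/M) = √(2.7358/15.52) = 0.41985 m.

0.420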